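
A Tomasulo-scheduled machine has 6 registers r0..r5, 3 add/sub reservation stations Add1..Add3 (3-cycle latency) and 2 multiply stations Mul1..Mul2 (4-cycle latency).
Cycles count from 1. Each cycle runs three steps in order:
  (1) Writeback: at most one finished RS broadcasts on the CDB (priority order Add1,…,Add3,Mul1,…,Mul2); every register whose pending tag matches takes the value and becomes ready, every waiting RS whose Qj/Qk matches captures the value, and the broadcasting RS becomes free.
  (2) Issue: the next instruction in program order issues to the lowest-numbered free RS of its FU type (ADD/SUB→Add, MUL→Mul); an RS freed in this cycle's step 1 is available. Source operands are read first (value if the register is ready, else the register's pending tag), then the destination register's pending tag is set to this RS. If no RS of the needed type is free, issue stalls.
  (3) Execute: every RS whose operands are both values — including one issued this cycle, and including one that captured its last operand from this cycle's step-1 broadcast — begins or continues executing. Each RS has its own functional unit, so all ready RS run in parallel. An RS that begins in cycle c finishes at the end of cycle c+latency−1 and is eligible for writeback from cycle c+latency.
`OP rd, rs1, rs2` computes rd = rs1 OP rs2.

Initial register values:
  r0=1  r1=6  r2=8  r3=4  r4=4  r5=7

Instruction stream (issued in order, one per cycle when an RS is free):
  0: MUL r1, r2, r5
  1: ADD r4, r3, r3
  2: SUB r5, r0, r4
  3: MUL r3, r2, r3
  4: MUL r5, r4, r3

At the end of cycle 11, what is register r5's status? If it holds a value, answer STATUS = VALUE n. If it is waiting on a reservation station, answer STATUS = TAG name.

STATUS = TAG Mul1

c1: issue MUL r1<-Mul1 | r0:1,r1:Mul1,r2:8,r3:4,r4:4,r5:7
c2: issue ADD r4<-Add1 | r0:1,r1:Mul1,r2:8,r3:4,r4:Add1,r5:7
c3: issue SUB r5<-Add2 | r0:1,r1:Mul1,r2:8,r3:4,r4:Add1,r5:Add2
c4: issue MUL r3<-Mul2 | r0:1,r1:Mul1,r2:8,r3:Mul2,r4:Add1,r5:Add2
c5: CDB Add1=8; stall | r0:1,r1:Mul1,r2:8,r3:Mul2,r4:8,r5:Add2
c6: CDB Mul1=56; issue MUL r5<-Mul1 | r0:1,r1:56,r2:8,r3:Mul2,r4:8,r5:Mul1
c7: - | r0:1,r1:56,r2:8,r3:Mul2,r4:8,r5:Mul1
c8: CDB Add2=-7 | r0:1,r1:56,r2:8,r3:Mul2,r4:8,r5:Mul1
c9: CDB Mul2=32 | r0:1,r1:56,r2:8,r3:32,r4:8,r5:Mul1
c10: - | r0:1,r1:56,r2:8,r3:32,r4:8,r5:Mul1
c11: - | r0:1,r1:56,r2:8,r3:32,r4:8,r5:Mul1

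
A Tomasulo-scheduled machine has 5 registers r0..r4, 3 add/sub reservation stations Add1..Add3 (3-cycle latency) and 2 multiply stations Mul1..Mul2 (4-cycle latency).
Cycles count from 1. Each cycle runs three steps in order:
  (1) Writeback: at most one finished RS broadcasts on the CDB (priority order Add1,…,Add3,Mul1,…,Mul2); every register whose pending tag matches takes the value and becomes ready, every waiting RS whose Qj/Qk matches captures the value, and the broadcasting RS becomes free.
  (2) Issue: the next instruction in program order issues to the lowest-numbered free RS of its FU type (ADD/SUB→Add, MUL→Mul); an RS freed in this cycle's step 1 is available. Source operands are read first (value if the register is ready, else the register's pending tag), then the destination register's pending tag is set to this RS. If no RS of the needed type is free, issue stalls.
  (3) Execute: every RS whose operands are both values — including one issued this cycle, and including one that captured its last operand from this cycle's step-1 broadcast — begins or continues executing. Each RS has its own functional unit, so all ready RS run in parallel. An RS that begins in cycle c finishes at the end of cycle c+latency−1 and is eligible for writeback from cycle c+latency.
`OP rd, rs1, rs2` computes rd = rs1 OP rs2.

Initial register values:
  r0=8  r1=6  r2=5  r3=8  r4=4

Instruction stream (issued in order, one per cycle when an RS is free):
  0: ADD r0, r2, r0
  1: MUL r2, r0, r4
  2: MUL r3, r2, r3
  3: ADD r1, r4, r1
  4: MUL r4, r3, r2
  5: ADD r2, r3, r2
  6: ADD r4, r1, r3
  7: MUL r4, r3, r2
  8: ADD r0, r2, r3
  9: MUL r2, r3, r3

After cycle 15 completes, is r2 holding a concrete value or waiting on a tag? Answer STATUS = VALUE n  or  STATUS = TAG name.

STATUS = VALUE 468

c1: issue ADD r0<-Add1 | r0:Add1,r1:6,r2:5,r3:8,r4:4
c2: issue MUL r2<-Mul1 | r0:Add1,r1:6,r2:Mul1,r3:8,r4:4
c3: issue MUL r3<-Mul2 | r0:Add1,r1:6,r2:Mul1,r3:Mul2,r4:4
c4: CDB Add1=13; issue ADD r1<-Add1 | r0:13,r1:Add1,r2:Mul1,r3:Mul2,r4:4
c5: stall | r0:13,r1:Add1,r2:Mul1,r3:Mul2,r4:4
c6: stall | r0:13,r1:Add1,r2:Mul1,r3:Mul2,r4:4
c7: CDB Add1=10; stall | r0:13,r1:10,r2:Mul1,r3:Mul2,r4:4
c8: CDB Mul1=52; issue MUL r4<-Mul1 | r0:13,r1:10,r2:52,r3:Mul2,r4:Mul1
c9: issue ADD r2<-Add1 | r0:13,r1:10,r2:Add1,r3:Mul2,r4:Mul1
c10: issue ADD r4<-Add2 | r0:13,r1:10,r2:Add1,r3:Mul2,r4:Add2
c11: stall | r0:13,r1:10,r2:Add1,r3:Mul2,r4:Add2
c12: CDB Mul2=416; issue MUL r4<-Mul2 | r0:13,r1:10,r2:Add1,r3:416,r4:Mul2
c13: issue ADD r0<-Add3 | r0:Add3,r1:10,r2:Add1,r3:416,r4:Mul2
c14: stall | r0:Add3,r1:10,r2:Add1,r3:416,r4:Mul2
c15: CDB Add1=468; stall | r0:Add3,r1:10,r2:468,r3:416,r4:Mul2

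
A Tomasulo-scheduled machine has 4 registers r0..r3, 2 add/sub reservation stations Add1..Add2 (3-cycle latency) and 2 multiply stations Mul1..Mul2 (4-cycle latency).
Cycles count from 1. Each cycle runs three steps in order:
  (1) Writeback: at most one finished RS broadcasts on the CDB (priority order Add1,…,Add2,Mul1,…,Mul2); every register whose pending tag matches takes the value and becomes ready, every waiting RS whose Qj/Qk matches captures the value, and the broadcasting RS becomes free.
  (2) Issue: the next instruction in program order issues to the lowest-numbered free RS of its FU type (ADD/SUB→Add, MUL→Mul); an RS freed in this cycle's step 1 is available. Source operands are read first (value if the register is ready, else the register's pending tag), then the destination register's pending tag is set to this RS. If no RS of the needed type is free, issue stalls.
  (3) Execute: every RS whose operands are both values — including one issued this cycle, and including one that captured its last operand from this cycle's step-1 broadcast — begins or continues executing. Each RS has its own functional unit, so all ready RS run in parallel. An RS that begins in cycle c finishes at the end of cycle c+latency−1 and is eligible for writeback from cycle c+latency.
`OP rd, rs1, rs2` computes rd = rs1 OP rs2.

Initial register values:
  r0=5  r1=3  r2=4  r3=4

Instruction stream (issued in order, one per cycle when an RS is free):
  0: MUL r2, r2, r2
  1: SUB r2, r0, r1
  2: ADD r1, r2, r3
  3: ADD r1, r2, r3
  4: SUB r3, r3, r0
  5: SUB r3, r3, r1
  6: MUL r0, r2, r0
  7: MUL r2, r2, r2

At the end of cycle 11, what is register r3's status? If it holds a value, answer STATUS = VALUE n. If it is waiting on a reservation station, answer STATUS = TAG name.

cycle 1: issue MUL r2<-Mul1 // r0:5,r1:3,r2:Mul1,r3:4
cycle 2: issue SUB r2<-Add1 // r0:5,r1:3,r2:Add1,r3:4
cycle 3: issue ADD r1<-Add2 // r0:5,r1:Add2,r2:Add1,r3:4
cycle 4: stall // r0:5,r1:Add2,r2:Add1,r3:4
cycle 5: CDB Add1=2; issue ADD r1<-Add1 // r0:5,r1:Add1,r2:2,r3:4
cycle 6: CDB Mul1=16; stall // r0:5,r1:Add1,r2:2,r3:4
cycle 7: stall // r0:5,r1:Add1,r2:2,r3:4
cycle 8: CDB Add1=6; issue SUB r3<-Add1 // r0:5,r1:6,r2:2,r3:Add1
cycle 9: CDB Add2=6; issue SUB r3<-Add2 // r0:5,r1:6,r2:2,r3:Add2
cycle 10: issue MUL r0<-Mul1 // r0:Mul1,r1:6,r2:2,r3:Add2
cycle 11: CDB Add1=-1; issue MUL r2<-Mul2 // r0:Mul1,r1:6,r2:Mul2,r3:Add2

STATUS = TAG Add2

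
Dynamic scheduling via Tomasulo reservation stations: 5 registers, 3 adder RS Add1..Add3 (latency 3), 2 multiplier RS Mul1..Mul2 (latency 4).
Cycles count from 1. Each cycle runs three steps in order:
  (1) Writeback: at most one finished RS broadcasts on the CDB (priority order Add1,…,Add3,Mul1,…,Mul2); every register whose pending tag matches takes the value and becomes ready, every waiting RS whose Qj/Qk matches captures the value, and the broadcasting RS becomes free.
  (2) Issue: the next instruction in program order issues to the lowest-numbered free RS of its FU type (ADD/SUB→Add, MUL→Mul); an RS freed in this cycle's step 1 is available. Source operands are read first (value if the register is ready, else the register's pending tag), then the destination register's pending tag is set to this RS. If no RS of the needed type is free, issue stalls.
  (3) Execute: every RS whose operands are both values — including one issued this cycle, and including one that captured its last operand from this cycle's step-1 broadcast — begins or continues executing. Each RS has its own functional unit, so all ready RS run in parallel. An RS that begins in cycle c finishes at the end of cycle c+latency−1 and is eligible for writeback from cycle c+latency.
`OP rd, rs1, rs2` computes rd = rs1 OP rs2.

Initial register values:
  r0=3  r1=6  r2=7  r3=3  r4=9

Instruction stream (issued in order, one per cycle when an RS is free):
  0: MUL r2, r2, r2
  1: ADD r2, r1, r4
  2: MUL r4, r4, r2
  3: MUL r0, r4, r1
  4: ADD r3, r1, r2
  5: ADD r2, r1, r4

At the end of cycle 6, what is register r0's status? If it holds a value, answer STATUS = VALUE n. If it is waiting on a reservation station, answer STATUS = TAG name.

c1: issue MUL r2<-Mul1 | r0:3,r1:6,r2:Mul1,r3:3,r4:9
c2: issue ADD r2<-Add1 | r0:3,r1:6,r2:Add1,r3:3,r4:9
c3: issue MUL r4<-Mul2 | r0:3,r1:6,r2:Add1,r3:3,r4:Mul2
c4: stall | r0:3,r1:6,r2:Add1,r3:3,r4:Mul2
c5: CDB Add1=15; stall | r0:3,r1:6,r2:15,r3:3,r4:Mul2
c6: CDB Mul1=49; issue MUL r0<-Mul1 | r0:Mul1,r1:6,r2:15,r3:3,r4:Mul2

STATUS = TAG Mul1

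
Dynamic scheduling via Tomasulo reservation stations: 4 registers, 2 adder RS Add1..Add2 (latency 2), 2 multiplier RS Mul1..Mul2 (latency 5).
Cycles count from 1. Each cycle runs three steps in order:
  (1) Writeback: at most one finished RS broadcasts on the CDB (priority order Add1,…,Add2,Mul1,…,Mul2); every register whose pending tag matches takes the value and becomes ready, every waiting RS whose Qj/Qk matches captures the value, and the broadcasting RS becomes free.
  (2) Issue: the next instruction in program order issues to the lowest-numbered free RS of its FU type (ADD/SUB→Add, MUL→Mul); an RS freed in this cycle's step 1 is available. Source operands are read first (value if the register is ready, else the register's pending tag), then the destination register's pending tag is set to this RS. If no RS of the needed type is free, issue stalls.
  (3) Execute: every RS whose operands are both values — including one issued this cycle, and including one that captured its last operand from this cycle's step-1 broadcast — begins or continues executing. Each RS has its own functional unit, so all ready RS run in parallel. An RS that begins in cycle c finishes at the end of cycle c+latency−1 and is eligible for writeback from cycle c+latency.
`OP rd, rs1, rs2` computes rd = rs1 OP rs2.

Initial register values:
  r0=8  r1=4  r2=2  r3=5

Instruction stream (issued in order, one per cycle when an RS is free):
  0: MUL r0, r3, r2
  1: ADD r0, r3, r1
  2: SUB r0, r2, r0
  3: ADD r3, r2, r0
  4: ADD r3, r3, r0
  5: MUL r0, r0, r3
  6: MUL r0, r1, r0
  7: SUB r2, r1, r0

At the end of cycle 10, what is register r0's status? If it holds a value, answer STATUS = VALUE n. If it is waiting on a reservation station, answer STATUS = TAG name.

c1: issue MUL r0<-Mul1 | r0:Mul1,r1:4,r2:2,r3:5
c2: issue ADD r0<-Add1 | r0:Add1,r1:4,r2:2,r3:5
c3: issue SUB r0<-Add2 | r0:Add2,r1:4,r2:2,r3:5
c4: CDB Add1=9; issue ADD r3<-Add1 | r0:Add2,r1:4,r2:2,r3:Add1
c5: stall | r0:Add2,r1:4,r2:2,r3:Add1
c6: CDB Add2=-7; issue ADD r3<-Add2 | r0:-7,r1:4,r2:2,r3:Add2
c7: CDB Mul1=10; issue MUL r0<-Mul1 | r0:Mul1,r1:4,r2:2,r3:Add2
c8: CDB Add1=-5; issue MUL r0<-Mul2 | r0:Mul2,r1:4,r2:2,r3:Add2
c9: issue SUB r2<-Add1 | r0:Mul2,r1:4,r2:Add1,r3:Add2
c10: CDB Add2=-12 | r0:Mul2,r1:4,r2:Add1,r3:-12

STATUS = TAG Mul2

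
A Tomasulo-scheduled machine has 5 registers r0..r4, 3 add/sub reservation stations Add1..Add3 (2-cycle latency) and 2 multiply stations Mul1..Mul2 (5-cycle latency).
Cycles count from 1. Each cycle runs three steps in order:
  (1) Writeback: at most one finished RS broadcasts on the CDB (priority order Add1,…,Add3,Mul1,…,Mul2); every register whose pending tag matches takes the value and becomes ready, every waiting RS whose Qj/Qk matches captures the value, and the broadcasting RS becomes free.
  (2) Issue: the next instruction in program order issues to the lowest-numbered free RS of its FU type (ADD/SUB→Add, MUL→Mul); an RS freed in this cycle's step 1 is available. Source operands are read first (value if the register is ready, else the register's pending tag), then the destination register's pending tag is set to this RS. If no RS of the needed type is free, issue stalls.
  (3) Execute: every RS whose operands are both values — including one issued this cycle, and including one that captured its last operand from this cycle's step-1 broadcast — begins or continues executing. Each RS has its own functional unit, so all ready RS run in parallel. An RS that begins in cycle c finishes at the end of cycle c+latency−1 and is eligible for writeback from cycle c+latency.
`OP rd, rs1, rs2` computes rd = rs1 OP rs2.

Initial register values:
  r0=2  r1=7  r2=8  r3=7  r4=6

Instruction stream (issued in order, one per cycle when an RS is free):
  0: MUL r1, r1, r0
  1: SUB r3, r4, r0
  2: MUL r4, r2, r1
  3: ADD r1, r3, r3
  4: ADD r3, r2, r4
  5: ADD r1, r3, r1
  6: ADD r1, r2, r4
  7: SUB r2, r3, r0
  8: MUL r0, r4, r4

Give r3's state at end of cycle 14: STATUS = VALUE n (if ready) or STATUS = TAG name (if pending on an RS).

STATUS = VALUE 120

  c1: issue MUL r1<-Mul1  regs: r0:2,r1:Mul1,r2:8,r3:7,r4:6
  c2: issue SUB r3<-Add1  regs: r0:2,r1:Mul1,r2:8,r3:Add1,r4:6
  c3: issue MUL r4<-Mul2  regs: r0:2,r1:Mul1,r2:8,r3:Add1,r4:Mul2
  c4: CDB Add1=4; issue ADD r1<-Add1  regs: r0:2,r1:Add1,r2:8,r3:4,r4:Mul2
  c5: issue ADD r3<-Add2  regs: r0:2,r1:Add1,r2:8,r3:Add2,r4:Mul2
  c6: CDB Add1=8; issue ADD r1<-Add1  regs: r0:2,r1:Add1,r2:8,r3:Add2,r4:Mul2
  c7: CDB Mul1=14; issue ADD r1<-Add3  regs: r0:2,r1:Add3,r2:8,r3:Add2,r4:Mul2
  c8: stall  regs: r0:2,r1:Add3,r2:8,r3:Add2,r4:Mul2
  c9: stall  regs: r0:2,r1:Add3,r2:8,r3:Add2,r4:Mul2
  c10: stall  regs: r0:2,r1:Add3,r2:8,r3:Add2,r4:Mul2
  c11: stall  regs: r0:2,r1:Add3,r2:8,r3:Add2,r4:Mul2
  c12: CDB Mul2=112; stall  regs: r0:2,r1:Add3,r2:8,r3:Add2,r4:112
  c13: stall  regs: r0:2,r1:Add3,r2:8,r3:Add2,r4:112
  c14: CDB Add2=120; issue SUB r2<-Add2  regs: r0:2,r1:Add3,r2:Add2,r3:120,r4:112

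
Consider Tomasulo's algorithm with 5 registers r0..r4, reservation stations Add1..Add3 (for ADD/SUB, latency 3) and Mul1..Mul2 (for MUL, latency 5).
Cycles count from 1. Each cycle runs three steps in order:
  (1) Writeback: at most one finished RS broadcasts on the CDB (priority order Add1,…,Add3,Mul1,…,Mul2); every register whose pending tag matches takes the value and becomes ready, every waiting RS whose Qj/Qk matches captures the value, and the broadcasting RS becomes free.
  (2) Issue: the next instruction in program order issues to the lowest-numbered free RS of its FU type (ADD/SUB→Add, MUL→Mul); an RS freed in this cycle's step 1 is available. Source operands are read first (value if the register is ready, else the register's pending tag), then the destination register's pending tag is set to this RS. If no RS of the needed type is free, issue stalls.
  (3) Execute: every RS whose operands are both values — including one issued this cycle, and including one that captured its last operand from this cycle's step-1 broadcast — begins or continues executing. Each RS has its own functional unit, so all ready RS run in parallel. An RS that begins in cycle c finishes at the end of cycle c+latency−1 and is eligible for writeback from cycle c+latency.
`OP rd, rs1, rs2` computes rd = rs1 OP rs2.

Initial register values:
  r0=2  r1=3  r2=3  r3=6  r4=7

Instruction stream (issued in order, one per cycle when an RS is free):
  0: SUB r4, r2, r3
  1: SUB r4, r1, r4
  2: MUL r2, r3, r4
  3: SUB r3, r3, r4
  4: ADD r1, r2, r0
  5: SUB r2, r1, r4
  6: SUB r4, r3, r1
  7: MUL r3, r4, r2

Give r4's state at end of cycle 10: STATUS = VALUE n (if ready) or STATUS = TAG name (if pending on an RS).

cycle 1: issue SUB r4<-Add1 // r0:2,r1:3,r2:3,r3:6,r4:Add1
cycle 2: issue SUB r4<-Add2 // r0:2,r1:3,r2:3,r3:6,r4:Add2
cycle 3: issue MUL r2<-Mul1 // r0:2,r1:3,r2:Mul1,r3:6,r4:Add2
cycle 4: CDB Add1=-3; issue SUB r3<-Add1 // r0:2,r1:3,r2:Mul1,r3:Add1,r4:Add2
cycle 5: issue ADD r1<-Add3 // r0:2,r1:Add3,r2:Mul1,r3:Add1,r4:Add2
cycle 6: stall // r0:2,r1:Add3,r2:Mul1,r3:Add1,r4:Add2
cycle 7: CDB Add2=6; issue SUB r2<-Add2 // r0:2,r1:Add3,r2:Add2,r3:Add1,r4:6
cycle 8: stall // r0:2,r1:Add3,r2:Add2,r3:Add1,r4:6
cycle 9: stall // r0:2,r1:Add3,r2:Add2,r3:Add1,r4:6
cycle 10: CDB Add1=0; issue SUB r4<-Add1 // r0:2,r1:Add3,r2:Add2,r3:0,r4:Add1

STATUS = TAG Add1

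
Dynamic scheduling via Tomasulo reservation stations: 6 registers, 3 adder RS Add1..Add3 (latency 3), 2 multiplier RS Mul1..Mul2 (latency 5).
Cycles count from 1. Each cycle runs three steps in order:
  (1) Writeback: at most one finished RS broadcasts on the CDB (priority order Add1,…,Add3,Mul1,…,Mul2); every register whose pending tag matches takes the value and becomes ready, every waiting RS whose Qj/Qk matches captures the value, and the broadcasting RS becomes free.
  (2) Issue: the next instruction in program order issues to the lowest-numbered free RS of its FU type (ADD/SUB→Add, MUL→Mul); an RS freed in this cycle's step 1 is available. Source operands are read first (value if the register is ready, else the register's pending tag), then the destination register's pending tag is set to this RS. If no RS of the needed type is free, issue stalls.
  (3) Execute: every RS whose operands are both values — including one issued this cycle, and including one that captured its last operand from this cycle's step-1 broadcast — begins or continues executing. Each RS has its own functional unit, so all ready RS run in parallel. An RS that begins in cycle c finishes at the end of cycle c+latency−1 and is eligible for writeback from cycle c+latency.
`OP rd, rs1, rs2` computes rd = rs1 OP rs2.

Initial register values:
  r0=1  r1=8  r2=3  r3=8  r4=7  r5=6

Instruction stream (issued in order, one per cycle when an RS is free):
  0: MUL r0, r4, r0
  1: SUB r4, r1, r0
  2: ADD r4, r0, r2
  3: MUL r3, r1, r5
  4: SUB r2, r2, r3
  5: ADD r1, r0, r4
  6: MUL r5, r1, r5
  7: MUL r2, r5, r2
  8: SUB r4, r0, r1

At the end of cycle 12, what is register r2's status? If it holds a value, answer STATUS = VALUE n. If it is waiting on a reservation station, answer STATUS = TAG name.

cycle 1: issue MUL r0<-Mul1 // r0:Mul1,r1:8,r2:3,r3:8,r4:7,r5:6
cycle 2: issue SUB r4<-Add1 // r0:Mul1,r1:8,r2:3,r3:8,r4:Add1,r5:6
cycle 3: issue ADD r4<-Add2 // r0:Mul1,r1:8,r2:3,r3:8,r4:Add2,r5:6
cycle 4: issue MUL r3<-Mul2 // r0:Mul1,r1:8,r2:3,r3:Mul2,r4:Add2,r5:6
cycle 5: issue SUB r2<-Add3 // r0:Mul1,r1:8,r2:Add3,r3:Mul2,r4:Add2,r5:6
cycle 6: CDB Mul1=7; stall // r0:7,r1:8,r2:Add3,r3:Mul2,r4:Add2,r5:6
cycle 7: stall // r0:7,r1:8,r2:Add3,r3:Mul2,r4:Add2,r5:6
cycle 8: stall // r0:7,r1:8,r2:Add3,r3:Mul2,r4:Add2,r5:6
cycle 9: CDB Add1=1; issue ADD r1<-Add1 // r0:7,r1:Add1,r2:Add3,r3:Mul2,r4:Add2,r5:6
cycle 10: CDB Add2=10; issue MUL r5<-Mul1 // r0:7,r1:Add1,r2:Add3,r3:Mul2,r4:10,r5:Mul1
cycle 11: CDB Mul2=48; issue MUL r2<-Mul2 // r0:7,r1:Add1,r2:Mul2,r3:48,r4:10,r5:Mul1
cycle 12: issue SUB r4<-Add2 // r0:7,r1:Add1,r2:Mul2,r3:48,r4:Add2,r5:Mul1

STATUS = TAG Mul2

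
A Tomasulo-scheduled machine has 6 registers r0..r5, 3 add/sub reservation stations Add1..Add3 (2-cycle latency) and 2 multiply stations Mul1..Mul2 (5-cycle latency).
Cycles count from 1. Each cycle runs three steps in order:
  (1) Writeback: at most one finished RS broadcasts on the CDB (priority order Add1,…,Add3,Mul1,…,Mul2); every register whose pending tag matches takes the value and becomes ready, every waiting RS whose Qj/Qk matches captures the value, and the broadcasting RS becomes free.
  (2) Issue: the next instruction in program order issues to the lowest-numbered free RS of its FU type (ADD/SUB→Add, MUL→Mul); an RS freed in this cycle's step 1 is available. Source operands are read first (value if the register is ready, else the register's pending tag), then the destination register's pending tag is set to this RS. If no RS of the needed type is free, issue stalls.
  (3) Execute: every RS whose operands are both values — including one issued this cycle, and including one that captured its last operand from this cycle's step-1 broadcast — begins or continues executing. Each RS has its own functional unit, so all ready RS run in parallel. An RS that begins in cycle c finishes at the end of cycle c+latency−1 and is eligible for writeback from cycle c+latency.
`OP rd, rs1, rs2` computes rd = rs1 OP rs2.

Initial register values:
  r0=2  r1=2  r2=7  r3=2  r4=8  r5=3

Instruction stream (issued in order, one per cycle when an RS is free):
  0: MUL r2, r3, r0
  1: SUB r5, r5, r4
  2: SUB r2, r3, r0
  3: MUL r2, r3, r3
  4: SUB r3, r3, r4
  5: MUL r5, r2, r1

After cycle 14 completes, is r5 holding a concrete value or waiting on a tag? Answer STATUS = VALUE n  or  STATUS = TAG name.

c1: issue MUL r2<-Mul1 | r0:2,r1:2,r2:Mul1,r3:2,r4:8,r5:3
c2: issue SUB r5<-Add1 | r0:2,r1:2,r2:Mul1,r3:2,r4:8,r5:Add1
c3: issue SUB r2<-Add2 | r0:2,r1:2,r2:Add2,r3:2,r4:8,r5:Add1
c4: CDB Add1=-5; issue MUL r2<-Mul2 | r0:2,r1:2,r2:Mul2,r3:2,r4:8,r5:-5
c5: CDB Add2=0; issue SUB r3<-Add1 | r0:2,r1:2,r2:Mul2,r3:Add1,r4:8,r5:-5
c6: CDB Mul1=4; issue MUL r5<-Mul1 | r0:2,r1:2,r2:Mul2,r3:Add1,r4:8,r5:Mul1
c7: CDB Add1=-6 | r0:2,r1:2,r2:Mul2,r3:-6,r4:8,r5:Mul1
c8: - | r0:2,r1:2,r2:Mul2,r3:-6,r4:8,r5:Mul1
c9: CDB Mul2=4 | r0:2,r1:2,r2:4,r3:-6,r4:8,r5:Mul1
c10: - | r0:2,r1:2,r2:4,r3:-6,r4:8,r5:Mul1
c11: - | r0:2,r1:2,r2:4,r3:-6,r4:8,r5:Mul1
c12: - | r0:2,r1:2,r2:4,r3:-6,r4:8,r5:Mul1
c13: - | r0:2,r1:2,r2:4,r3:-6,r4:8,r5:Mul1
c14: CDB Mul1=8 | r0:2,r1:2,r2:4,r3:-6,r4:8,r5:8

STATUS = VALUE 8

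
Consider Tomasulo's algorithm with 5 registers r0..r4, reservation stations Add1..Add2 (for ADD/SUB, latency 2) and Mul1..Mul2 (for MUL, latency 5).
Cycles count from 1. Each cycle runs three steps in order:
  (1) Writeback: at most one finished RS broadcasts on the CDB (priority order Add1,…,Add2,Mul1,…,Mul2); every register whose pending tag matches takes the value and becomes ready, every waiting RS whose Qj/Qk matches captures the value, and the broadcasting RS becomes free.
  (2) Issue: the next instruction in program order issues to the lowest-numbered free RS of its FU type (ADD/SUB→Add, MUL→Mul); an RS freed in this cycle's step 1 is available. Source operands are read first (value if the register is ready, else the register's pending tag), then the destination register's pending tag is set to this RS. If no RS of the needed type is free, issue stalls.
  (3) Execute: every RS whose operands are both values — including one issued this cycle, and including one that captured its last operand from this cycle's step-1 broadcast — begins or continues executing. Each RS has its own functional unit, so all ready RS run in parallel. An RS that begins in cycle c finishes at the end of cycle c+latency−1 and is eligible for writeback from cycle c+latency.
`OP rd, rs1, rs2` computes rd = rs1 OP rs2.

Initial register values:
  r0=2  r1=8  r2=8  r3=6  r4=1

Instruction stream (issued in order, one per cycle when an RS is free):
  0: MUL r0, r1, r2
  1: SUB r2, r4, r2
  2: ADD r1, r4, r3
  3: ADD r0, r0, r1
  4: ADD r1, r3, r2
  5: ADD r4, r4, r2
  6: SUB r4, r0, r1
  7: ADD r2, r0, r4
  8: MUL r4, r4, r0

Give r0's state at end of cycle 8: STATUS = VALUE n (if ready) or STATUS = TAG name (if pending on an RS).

cycle 1: issue MUL r0<-Mul1 // r0:Mul1,r1:8,r2:8,r3:6,r4:1
cycle 2: issue SUB r2<-Add1 // r0:Mul1,r1:8,r2:Add1,r3:6,r4:1
cycle 3: issue ADD r1<-Add2 // r0:Mul1,r1:Add2,r2:Add1,r3:6,r4:1
cycle 4: CDB Add1=-7; issue ADD r0<-Add1 // r0:Add1,r1:Add2,r2:-7,r3:6,r4:1
cycle 5: CDB Add2=7; issue ADD r1<-Add2 // r0:Add1,r1:Add2,r2:-7,r3:6,r4:1
cycle 6: CDB Mul1=64; stall // r0:Add1,r1:Add2,r2:-7,r3:6,r4:1
cycle 7: CDB Add2=-1; issue ADD r4<-Add2 // r0:Add1,r1:-1,r2:-7,r3:6,r4:Add2
cycle 8: CDB Add1=71; issue SUB r4<-Add1 // r0:71,r1:-1,r2:-7,r3:6,r4:Add1

STATUS = VALUE 71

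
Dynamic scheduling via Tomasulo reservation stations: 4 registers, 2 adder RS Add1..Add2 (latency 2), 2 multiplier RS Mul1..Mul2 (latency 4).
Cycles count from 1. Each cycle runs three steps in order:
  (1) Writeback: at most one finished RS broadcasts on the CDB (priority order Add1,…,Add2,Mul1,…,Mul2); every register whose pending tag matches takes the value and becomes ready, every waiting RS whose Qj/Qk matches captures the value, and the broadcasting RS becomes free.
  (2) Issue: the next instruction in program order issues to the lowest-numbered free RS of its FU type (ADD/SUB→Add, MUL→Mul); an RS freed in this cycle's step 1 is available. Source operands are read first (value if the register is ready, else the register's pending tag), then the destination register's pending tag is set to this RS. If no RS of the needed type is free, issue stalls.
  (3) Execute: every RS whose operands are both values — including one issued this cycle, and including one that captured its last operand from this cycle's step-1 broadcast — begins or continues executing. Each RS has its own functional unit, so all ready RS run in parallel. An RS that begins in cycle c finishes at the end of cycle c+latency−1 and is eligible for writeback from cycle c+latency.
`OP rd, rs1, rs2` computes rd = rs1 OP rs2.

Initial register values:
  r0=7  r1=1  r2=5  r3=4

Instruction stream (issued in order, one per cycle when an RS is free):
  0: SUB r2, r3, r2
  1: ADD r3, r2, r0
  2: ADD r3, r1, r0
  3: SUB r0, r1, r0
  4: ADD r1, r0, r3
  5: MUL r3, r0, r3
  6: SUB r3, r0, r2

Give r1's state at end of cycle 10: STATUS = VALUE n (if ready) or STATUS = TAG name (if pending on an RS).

STATUS = VALUE 2

cycle 1: issue SUB r2<-Add1 // r0:7,r1:1,r2:Add1,r3:4
cycle 2: issue ADD r3<-Add2 // r0:7,r1:1,r2:Add1,r3:Add2
cycle 3: CDB Add1=-1; issue ADD r3<-Add1 // r0:7,r1:1,r2:-1,r3:Add1
cycle 4: stall // r0:7,r1:1,r2:-1,r3:Add1
cycle 5: CDB Add1=8; issue SUB r0<-Add1 // r0:Add1,r1:1,r2:-1,r3:8
cycle 6: CDB Add2=6; issue ADD r1<-Add2 // r0:Add1,r1:Add2,r2:-1,r3:8
cycle 7: CDB Add1=-6; issue MUL r3<-Mul1 // r0:-6,r1:Add2,r2:-1,r3:Mul1
cycle 8: issue SUB r3<-Add1 // r0:-6,r1:Add2,r2:-1,r3:Add1
cycle 9: CDB Add2=2 // r0:-6,r1:2,r2:-1,r3:Add1
cycle 10: CDB Add1=-5 // r0:-6,r1:2,r2:-1,r3:-5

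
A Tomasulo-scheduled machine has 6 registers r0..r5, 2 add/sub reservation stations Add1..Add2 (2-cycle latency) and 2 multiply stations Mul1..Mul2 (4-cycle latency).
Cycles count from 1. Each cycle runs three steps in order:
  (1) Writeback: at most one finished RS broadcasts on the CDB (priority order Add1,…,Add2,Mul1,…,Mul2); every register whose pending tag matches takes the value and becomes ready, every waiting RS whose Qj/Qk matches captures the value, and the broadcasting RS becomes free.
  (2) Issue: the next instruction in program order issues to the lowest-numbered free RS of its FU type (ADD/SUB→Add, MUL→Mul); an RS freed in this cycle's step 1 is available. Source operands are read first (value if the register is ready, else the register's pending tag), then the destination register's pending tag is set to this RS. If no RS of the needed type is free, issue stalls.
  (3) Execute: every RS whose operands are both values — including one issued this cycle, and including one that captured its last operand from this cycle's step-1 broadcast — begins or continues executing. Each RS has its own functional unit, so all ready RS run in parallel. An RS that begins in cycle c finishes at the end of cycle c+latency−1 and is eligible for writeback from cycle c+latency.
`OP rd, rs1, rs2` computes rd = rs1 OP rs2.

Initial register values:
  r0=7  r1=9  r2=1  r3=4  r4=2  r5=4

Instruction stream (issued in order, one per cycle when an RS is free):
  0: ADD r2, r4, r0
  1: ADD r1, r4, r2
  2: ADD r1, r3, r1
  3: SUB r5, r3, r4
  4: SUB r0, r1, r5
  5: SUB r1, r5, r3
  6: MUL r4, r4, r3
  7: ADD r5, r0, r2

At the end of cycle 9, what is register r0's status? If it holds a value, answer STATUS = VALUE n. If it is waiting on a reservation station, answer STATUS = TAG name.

c1: issue ADD r2<-Add1 | r0:7,r1:9,r2:Add1,r3:4,r4:2,r5:4
c2: issue ADD r1<-Add2 | r0:7,r1:Add2,r2:Add1,r3:4,r4:2,r5:4
c3: CDB Add1=9; issue ADD r1<-Add1 | r0:7,r1:Add1,r2:9,r3:4,r4:2,r5:4
c4: stall | r0:7,r1:Add1,r2:9,r3:4,r4:2,r5:4
c5: CDB Add2=11; issue SUB r5<-Add2 | r0:7,r1:Add1,r2:9,r3:4,r4:2,r5:Add2
c6: stall | r0:7,r1:Add1,r2:9,r3:4,r4:2,r5:Add2
c7: CDB Add1=15; issue SUB r0<-Add1 | r0:Add1,r1:15,r2:9,r3:4,r4:2,r5:Add2
c8: CDB Add2=2; issue SUB r1<-Add2 | r0:Add1,r1:Add2,r2:9,r3:4,r4:2,r5:2
c9: issue MUL r4<-Mul1 | r0:Add1,r1:Add2,r2:9,r3:4,r4:Mul1,r5:2

STATUS = TAG Add1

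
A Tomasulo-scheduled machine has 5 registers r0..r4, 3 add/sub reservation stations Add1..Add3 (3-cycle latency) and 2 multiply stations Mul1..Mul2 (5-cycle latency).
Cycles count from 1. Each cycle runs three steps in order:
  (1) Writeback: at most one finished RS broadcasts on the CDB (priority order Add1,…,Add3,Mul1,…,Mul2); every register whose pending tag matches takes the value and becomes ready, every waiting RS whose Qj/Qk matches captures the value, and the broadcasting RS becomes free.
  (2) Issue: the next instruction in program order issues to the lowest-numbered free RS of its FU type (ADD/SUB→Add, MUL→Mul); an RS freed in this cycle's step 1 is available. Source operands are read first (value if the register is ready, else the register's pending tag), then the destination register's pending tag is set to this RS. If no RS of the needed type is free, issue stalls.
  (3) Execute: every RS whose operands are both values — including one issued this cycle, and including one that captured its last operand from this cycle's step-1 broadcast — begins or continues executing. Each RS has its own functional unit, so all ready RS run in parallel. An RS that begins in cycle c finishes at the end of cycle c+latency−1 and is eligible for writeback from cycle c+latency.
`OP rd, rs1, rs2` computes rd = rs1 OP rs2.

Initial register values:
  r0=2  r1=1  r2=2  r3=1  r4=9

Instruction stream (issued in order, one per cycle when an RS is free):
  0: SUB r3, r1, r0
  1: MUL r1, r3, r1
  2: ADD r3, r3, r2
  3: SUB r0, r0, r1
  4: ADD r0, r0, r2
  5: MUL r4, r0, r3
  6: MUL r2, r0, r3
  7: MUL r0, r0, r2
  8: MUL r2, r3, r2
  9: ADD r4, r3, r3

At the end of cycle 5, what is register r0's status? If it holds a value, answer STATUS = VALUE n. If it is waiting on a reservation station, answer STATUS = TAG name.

STATUS = TAG Add3

cycle 1: issue SUB r3<-Add1 // r0:2,r1:1,r2:2,r3:Add1,r4:9
cycle 2: issue MUL r1<-Mul1 // r0:2,r1:Mul1,r2:2,r3:Add1,r4:9
cycle 3: issue ADD r3<-Add2 // r0:2,r1:Mul1,r2:2,r3:Add2,r4:9
cycle 4: CDB Add1=-1; issue SUB r0<-Add1 // r0:Add1,r1:Mul1,r2:2,r3:Add2,r4:9
cycle 5: issue ADD r0<-Add3 // r0:Add3,r1:Mul1,r2:2,r3:Add2,r4:9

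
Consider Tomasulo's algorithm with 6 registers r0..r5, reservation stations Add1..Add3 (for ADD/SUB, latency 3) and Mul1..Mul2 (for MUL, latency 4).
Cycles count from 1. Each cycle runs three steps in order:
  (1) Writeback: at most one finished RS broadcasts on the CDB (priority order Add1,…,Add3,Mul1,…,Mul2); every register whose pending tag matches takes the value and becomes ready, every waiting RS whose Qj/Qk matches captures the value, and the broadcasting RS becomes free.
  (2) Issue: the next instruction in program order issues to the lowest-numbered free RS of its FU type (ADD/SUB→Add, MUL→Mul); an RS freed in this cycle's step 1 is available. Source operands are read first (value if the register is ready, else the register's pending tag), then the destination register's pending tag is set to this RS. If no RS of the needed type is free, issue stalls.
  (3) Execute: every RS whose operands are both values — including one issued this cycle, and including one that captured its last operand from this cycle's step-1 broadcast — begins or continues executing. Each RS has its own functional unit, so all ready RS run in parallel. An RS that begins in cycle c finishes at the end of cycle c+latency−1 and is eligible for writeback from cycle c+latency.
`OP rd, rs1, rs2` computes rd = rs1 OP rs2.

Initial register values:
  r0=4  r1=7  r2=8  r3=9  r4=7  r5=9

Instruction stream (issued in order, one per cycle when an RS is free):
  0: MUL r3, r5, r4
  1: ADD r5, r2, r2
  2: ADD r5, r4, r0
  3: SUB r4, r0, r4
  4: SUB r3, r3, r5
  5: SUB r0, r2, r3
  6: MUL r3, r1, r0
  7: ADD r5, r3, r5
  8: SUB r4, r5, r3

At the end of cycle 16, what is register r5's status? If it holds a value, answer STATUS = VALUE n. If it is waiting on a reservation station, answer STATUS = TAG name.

cycle 1: issue MUL r3<-Mul1 // r0:4,r1:7,r2:8,r3:Mul1,r4:7,r5:9
cycle 2: issue ADD r5<-Add1 // r0:4,r1:7,r2:8,r3:Mul1,r4:7,r5:Add1
cycle 3: issue ADD r5<-Add2 // r0:4,r1:7,r2:8,r3:Mul1,r4:7,r5:Add2
cycle 4: issue SUB r4<-Add3 // r0:4,r1:7,r2:8,r3:Mul1,r4:Add3,r5:Add2
cycle 5: CDB Add1=16; issue SUB r3<-Add1 // r0:4,r1:7,r2:8,r3:Add1,r4:Add3,r5:Add2
cycle 6: CDB Add2=11; issue SUB r0<-Add2 // r0:Add2,r1:7,r2:8,r3:Add1,r4:Add3,r5:11
cycle 7: CDB Add3=-3; issue MUL r3<-Mul2 // r0:Add2,r1:7,r2:8,r3:Mul2,r4:-3,r5:11
cycle 8: CDB Mul1=63; issue ADD r5<-Add3 // r0:Add2,r1:7,r2:8,r3:Mul2,r4:-3,r5:Add3
cycle 9: stall // r0:Add2,r1:7,r2:8,r3:Mul2,r4:-3,r5:Add3
cycle 10: stall // r0:Add2,r1:7,r2:8,r3:Mul2,r4:-3,r5:Add3
cycle 11: CDB Add1=52; issue SUB r4<-Add1 // r0:Add2,r1:7,r2:8,r3:Mul2,r4:Add1,r5:Add3
cycle 12: - // r0:Add2,r1:7,r2:8,r3:Mul2,r4:Add1,r5:Add3
cycle 13: - // r0:Add2,r1:7,r2:8,r3:Mul2,r4:Add1,r5:Add3
cycle 14: CDB Add2=-44 // r0:-44,r1:7,r2:8,r3:Mul2,r4:Add1,r5:Add3
cycle 15: - // r0:-44,r1:7,r2:8,r3:Mul2,r4:Add1,r5:Add3
cycle 16: - // r0:-44,r1:7,r2:8,r3:Mul2,r4:Add1,r5:Add3

STATUS = TAG Add3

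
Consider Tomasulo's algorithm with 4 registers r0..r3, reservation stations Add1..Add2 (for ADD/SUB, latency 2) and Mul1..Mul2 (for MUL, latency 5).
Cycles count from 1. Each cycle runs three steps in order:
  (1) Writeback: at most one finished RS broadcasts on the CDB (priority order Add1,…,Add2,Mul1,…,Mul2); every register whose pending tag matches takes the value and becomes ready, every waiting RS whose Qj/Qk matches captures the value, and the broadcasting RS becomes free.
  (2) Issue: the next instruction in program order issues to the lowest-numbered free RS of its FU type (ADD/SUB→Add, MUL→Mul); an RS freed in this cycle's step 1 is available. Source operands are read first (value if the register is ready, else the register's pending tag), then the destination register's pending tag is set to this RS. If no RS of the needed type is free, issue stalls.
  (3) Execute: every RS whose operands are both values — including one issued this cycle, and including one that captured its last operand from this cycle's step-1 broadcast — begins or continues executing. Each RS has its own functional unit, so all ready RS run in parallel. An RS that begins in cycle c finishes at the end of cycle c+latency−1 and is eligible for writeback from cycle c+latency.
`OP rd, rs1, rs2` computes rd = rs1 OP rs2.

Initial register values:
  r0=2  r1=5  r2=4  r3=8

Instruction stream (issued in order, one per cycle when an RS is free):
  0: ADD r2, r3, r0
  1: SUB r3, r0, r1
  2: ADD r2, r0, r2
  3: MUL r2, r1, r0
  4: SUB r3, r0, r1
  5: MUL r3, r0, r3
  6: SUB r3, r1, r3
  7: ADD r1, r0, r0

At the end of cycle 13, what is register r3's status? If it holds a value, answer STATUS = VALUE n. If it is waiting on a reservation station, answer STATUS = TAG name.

cycle 1: issue ADD r2<-Add1 // r0:2,r1:5,r2:Add1,r3:8
cycle 2: issue SUB r3<-Add2 // r0:2,r1:5,r2:Add1,r3:Add2
cycle 3: CDB Add1=10; issue ADD r2<-Add1 // r0:2,r1:5,r2:Add1,r3:Add2
cycle 4: CDB Add2=-3; issue MUL r2<-Mul1 // r0:2,r1:5,r2:Mul1,r3:-3
cycle 5: CDB Add1=12; issue SUB r3<-Add1 // r0:2,r1:5,r2:Mul1,r3:Add1
cycle 6: issue MUL r3<-Mul2 // r0:2,r1:5,r2:Mul1,r3:Mul2
cycle 7: CDB Add1=-3; issue SUB r3<-Add1 // r0:2,r1:5,r2:Mul1,r3:Add1
cycle 8: issue ADD r1<-Add2 // r0:2,r1:Add2,r2:Mul1,r3:Add1
cycle 9: CDB Mul1=10 // r0:2,r1:Add2,r2:10,r3:Add1
cycle 10: CDB Add2=4 // r0:2,r1:4,r2:10,r3:Add1
cycle 11: - // r0:2,r1:4,r2:10,r3:Add1
cycle 12: CDB Mul2=-6 // r0:2,r1:4,r2:10,r3:Add1
cycle 13: - // r0:2,r1:4,r2:10,r3:Add1

STATUS = TAG Add1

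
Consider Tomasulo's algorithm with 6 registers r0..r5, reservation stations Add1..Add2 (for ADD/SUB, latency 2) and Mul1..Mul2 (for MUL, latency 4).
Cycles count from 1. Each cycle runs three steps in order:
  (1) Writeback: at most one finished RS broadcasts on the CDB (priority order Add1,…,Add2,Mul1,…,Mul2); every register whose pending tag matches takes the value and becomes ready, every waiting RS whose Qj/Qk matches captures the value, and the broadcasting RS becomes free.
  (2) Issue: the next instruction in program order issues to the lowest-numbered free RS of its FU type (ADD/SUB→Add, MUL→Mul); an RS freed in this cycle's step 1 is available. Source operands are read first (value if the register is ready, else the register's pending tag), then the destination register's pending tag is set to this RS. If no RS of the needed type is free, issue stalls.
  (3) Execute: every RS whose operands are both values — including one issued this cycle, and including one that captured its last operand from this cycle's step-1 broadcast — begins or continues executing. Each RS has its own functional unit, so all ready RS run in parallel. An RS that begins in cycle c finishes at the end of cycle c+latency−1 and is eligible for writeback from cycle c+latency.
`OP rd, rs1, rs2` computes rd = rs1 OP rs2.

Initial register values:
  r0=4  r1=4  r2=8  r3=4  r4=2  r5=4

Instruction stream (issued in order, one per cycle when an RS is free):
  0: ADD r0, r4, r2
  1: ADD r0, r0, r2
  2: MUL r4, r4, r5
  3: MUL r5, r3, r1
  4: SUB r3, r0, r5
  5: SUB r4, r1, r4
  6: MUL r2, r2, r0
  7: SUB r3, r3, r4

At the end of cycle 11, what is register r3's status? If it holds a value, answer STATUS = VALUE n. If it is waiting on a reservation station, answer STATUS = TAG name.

STATUS = TAG Add2

c1: issue ADD r0<-Add1 | r0:Add1,r1:4,r2:8,r3:4,r4:2,r5:4
c2: issue ADD r0<-Add2 | r0:Add2,r1:4,r2:8,r3:4,r4:2,r5:4
c3: CDB Add1=10; issue MUL r4<-Mul1 | r0:Add2,r1:4,r2:8,r3:4,r4:Mul1,r5:4
c4: issue MUL r5<-Mul2 | r0:Add2,r1:4,r2:8,r3:4,r4:Mul1,r5:Mul2
c5: CDB Add2=18; issue SUB r3<-Add1 | r0:18,r1:4,r2:8,r3:Add1,r4:Mul1,r5:Mul2
c6: issue SUB r4<-Add2 | r0:18,r1:4,r2:8,r3:Add1,r4:Add2,r5:Mul2
c7: CDB Mul1=8; issue MUL r2<-Mul1 | r0:18,r1:4,r2:Mul1,r3:Add1,r4:Add2,r5:Mul2
c8: CDB Mul2=16; stall | r0:18,r1:4,r2:Mul1,r3:Add1,r4:Add2,r5:16
c9: CDB Add2=-4; issue SUB r3<-Add2 | r0:18,r1:4,r2:Mul1,r3:Add2,r4:-4,r5:16
c10: CDB Add1=2 | r0:18,r1:4,r2:Mul1,r3:Add2,r4:-4,r5:16
c11: CDB Mul1=144 | r0:18,r1:4,r2:144,r3:Add2,r4:-4,r5:16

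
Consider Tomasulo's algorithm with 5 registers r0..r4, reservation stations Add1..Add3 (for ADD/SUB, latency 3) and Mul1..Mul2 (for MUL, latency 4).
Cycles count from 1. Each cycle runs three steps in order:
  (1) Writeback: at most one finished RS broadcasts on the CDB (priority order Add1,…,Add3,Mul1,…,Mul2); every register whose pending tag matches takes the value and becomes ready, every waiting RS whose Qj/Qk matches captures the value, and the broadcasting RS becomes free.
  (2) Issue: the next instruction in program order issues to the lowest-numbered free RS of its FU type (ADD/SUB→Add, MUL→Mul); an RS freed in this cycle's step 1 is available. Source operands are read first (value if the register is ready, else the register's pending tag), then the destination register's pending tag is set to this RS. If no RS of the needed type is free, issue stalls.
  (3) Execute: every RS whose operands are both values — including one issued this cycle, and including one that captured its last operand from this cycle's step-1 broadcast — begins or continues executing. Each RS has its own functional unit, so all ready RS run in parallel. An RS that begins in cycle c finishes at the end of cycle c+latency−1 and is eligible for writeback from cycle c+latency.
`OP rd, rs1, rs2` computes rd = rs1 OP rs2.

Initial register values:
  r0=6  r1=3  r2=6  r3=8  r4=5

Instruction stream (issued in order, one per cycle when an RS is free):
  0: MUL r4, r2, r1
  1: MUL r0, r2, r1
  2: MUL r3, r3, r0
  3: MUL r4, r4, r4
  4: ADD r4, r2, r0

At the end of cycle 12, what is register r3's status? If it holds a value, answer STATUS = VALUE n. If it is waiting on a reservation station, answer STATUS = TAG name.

cycle 1: issue MUL r4<-Mul1 // r0:6,r1:3,r2:6,r3:8,r4:Mul1
cycle 2: issue MUL r0<-Mul2 // r0:Mul2,r1:3,r2:6,r3:8,r4:Mul1
cycle 3: stall // r0:Mul2,r1:3,r2:6,r3:8,r4:Mul1
cycle 4: stall // r0:Mul2,r1:3,r2:6,r3:8,r4:Mul1
cycle 5: CDB Mul1=18; issue MUL r3<-Mul1 // r0:Mul2,r1:3,r2:6,r3:Mul1,r4:18
cycle 6: CDB Mul2=18; issue MUL r4<-Mul2 // r0:18,r1:3,r2:6,r3:Mul1,r4:Mul2
cycle 7: issue ADD r4<-Add1 // r0:18,r1:3,r2:6,r3:Mul1,r4:Add1
cycle 8: - // r0:18,r1:3,r2:6,r3:Mul1,r4:Add1
cycle 9: - // r0:18,r1:3,r2:6,r3:Mul1,r4:Add1
cycle 10: CDB Add1=24 // r0:18,r1:3,r2:6,r3:Mul1,r4:24
cycle 11: CDB Mul1=144 // r0:18,r1:3,r2:6,r3:144,r4:24
cycle 12: CDB Mul2=324 // r0:18,r1:3,r2:6,r3:144,r4:24

STATUS = VALUE 144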